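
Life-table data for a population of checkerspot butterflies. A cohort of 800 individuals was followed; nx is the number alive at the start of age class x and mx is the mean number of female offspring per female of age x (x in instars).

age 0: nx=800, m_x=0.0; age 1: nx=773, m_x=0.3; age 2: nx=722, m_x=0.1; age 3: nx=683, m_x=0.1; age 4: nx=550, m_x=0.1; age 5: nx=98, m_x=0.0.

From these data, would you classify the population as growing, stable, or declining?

lx = nx/n0 = nx/800: 1, 0.96625, 0.9025, 0.85375, 0.6875, 0.1225
R0 = Σ lx·mx = 0 + 0.289875 + 0.09025 + 0.085375 + 0.06875 + 0 = 0.53425
R0 < 1, so the population is declining.

declining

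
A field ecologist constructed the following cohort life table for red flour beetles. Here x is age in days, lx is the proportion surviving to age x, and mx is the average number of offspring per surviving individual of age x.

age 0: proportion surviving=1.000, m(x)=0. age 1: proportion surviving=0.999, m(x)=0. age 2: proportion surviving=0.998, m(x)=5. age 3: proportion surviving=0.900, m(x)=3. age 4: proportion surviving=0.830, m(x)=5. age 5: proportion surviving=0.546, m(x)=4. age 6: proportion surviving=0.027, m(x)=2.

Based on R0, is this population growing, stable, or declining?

growing

R0 = Σ lx·mx = 0 + 0 + 4.99 + 2.7 + 4.15 + 2.184 + 0.054 = 14.078
R0 > 1, so the population is growing.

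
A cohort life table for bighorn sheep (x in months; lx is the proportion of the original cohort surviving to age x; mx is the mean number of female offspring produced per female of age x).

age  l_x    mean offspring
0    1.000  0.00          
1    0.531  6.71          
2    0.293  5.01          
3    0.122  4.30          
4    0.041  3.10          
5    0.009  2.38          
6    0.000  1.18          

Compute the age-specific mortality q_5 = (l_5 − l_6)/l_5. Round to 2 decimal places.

1.00

q_5 = (l_5 − l_6) / l_5 = (0.009 − 0) / 0.009
     = 0.009 / 0.009 = 1 → 1.00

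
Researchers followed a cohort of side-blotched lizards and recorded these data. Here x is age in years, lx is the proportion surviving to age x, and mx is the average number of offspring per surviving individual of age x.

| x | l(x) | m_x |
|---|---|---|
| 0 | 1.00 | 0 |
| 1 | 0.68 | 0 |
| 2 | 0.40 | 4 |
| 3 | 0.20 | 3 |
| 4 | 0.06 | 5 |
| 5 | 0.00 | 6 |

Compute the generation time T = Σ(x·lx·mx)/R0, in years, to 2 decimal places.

lx·mx: 0, 0, 1.6, 0.6, 0.3, 0 → R0 = 2.5
x·lx·mx: 0, 0, 3.2, 1.8, 1.2, 0 → Σ = 6.2
T = 6.2 / 2.5 = 2.48 → 2.48

2.48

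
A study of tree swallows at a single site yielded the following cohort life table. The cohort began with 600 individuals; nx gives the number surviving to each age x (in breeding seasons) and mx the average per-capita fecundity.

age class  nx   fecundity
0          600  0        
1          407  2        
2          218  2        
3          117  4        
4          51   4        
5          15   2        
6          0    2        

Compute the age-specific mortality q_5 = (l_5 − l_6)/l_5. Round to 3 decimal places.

1.000

lx = nx/n0 = nx/600: 1, 0.67833…, 0.36333…, 0.195, 0.085, 0.025, 0
q_5 = (l_5 − l_6) / l_5 = (0.025 − 0) / 0.025
     = 0.025 / 0.025 = 1 → 1.000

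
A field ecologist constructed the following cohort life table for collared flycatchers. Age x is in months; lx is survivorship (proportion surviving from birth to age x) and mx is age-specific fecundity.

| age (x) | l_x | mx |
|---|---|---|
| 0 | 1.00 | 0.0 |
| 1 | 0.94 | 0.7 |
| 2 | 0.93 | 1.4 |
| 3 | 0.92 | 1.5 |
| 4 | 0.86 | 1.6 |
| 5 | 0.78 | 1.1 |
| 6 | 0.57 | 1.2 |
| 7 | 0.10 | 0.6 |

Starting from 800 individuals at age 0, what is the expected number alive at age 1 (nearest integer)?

752

Expected survivors = N0 · l_1 = 800 × 0.94 = 752 → 752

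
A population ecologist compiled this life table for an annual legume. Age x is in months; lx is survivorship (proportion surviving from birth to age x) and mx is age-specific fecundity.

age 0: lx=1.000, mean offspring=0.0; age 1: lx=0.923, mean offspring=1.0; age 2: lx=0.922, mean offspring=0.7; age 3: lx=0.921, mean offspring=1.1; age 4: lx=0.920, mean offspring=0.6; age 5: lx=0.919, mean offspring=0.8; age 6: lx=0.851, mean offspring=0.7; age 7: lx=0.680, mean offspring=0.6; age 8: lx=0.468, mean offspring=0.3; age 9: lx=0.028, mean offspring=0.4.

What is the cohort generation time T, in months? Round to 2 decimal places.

lx·mx: 0, 0.923, 0.6454, 1.0131, 0.552, 0.7352, 0.5957, 0.408, 0.1404, 0.0112 → R0 = 5.024
x·lx·mx: 0, 0.923, 1.2908, 3.0393, 2.208, 3.676, 3.5742, 2.856, 1.1232, 0.1008 → Σ = 18.7913
T = 18.7913 / 5.024 = 3.740307… → 3.74

3.74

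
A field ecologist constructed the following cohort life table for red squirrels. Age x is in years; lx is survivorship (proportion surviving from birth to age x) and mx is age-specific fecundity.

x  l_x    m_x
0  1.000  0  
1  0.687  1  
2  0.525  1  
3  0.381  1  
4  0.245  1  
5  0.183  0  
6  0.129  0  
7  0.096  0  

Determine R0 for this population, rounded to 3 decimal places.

1.838

lx·mx by age: 0, 0.687, 0.525, 0.381, 0.245, 0, 0, 0
R0 = Σ lx·mx = 1.838 → 1.838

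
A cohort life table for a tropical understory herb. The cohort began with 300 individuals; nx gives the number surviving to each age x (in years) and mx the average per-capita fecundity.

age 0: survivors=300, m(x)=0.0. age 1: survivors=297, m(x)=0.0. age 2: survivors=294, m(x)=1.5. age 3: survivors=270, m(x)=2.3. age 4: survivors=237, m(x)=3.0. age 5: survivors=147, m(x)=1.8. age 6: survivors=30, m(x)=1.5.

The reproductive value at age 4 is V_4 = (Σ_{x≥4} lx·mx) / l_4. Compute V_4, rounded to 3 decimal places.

lx = nx/n0 = nx/300: 1, 0.99, 0.98, 0.9, 0.79, 0.49, 0.1
lx·mx for x ≥ 4: 2.37, 0.882, 0.15 → sum = 3.402
V_4 = 3.402 / l_4 = 3.402 / 0.79 = 4.306329… → 4.306

4.306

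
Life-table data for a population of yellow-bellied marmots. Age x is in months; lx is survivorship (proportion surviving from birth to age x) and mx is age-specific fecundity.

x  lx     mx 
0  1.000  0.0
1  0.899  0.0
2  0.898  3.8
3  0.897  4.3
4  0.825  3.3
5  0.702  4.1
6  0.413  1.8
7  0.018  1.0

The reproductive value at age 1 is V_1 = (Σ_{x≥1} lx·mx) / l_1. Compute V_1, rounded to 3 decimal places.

lx·mx for x ≥ 1: 0, 3.4124, 3.8571, 2.7225, 2.8782, 0.7434, 0.018 → sum = 13.6316
V_1 = 13.6316 / l_1 = 13.6316 / 0.899 = 15.16307… → 15.163

15.163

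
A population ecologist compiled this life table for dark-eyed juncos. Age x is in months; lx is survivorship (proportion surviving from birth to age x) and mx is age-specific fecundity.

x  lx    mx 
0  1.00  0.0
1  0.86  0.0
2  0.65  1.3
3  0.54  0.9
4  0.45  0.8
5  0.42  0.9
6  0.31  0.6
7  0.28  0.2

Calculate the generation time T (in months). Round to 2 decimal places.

lx·mx: 0, 0, 0.845, 0.486, 0.36, 0.378, 0.186, 0.056 → R0 = 2.311
x·lx·mx: 0, 0, 1.69, 1.458, 1.44, 1.89, 1.116, 0.392 → Σ = 7.986
T = 7.986 / 2.311 = 3.455647… → 3.46

3.46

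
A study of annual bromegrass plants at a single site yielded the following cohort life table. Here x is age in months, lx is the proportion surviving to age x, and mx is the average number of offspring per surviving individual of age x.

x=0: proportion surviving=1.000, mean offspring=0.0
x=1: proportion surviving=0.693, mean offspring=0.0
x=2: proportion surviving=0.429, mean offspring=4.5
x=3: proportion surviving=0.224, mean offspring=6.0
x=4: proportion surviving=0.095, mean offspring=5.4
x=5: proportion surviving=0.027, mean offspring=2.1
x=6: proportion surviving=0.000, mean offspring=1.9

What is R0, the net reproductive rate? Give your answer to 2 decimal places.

3.84

lx·mx by age: 0, 0, 1.9305, 1.344, 0.513, 0.0567, 0
R0 = Σ lx·mx = 3.8442 → 3.84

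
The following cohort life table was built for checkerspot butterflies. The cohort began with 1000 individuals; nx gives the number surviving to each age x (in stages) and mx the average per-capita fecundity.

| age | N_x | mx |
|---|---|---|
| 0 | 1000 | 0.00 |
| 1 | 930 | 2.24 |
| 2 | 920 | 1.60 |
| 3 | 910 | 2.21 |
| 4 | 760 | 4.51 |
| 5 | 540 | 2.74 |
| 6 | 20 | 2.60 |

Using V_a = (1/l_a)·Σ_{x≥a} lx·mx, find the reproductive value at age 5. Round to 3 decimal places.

lx = nx/n0 = nx/1000: 1, 0.93, 0.92, 0.91, 0.76, 0.54, 0.02
lx·mx for x ≥ 5: 1.4796, 0.052 → sum = 1.5316
V_5 = 1.5316 / l_5 = 1.5316 / 0.54 = 2.836296… → 2.836

2.836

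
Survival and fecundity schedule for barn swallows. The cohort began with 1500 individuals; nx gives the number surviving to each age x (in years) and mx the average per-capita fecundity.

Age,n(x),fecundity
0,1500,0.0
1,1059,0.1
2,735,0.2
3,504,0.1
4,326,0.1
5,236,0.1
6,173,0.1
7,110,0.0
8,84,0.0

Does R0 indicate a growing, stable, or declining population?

lx = nx/n0 = nx/1500: 1, 0.706, 0.49, 0.336, 0.21733…, 0.15733…, 0.11533…, 0.07333…, 0.056
R0 = Σ lx·mx = 0 + 0.0706 + 0.098 + 0.0336 + 0.021733… + 0.015733… + 0.011533… + 0 + 0 = 0.2512…
R0 < 1, so the population is declining.

declining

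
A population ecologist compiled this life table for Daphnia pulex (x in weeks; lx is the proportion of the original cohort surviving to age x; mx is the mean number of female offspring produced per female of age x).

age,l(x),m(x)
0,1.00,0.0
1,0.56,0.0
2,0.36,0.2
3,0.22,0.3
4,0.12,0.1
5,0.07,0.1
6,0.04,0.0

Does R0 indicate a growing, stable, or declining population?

declining

R0 = Σ lx·mx = 0 + 0 + 0.072 + 0.066 + 0.012 + 0.007 + 0 = 0.157
R0 < 1, so the population is declining.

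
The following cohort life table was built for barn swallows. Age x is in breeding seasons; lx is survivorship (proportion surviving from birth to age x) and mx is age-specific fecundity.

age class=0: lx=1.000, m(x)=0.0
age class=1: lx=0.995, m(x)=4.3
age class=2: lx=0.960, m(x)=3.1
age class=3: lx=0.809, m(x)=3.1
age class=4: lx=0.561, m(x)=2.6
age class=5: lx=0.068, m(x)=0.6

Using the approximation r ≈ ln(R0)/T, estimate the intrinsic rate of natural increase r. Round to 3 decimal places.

R0 = Σ lx·mx = 0 + 4.2785 + 2.976 + 2.5079 + 1.4586 + 0.0408 = 11.2618
Σ x·lx·mx = 23.7926; T = 23.7926/11.2618 = 2.11268…
r ≈ ln(R0)/T = ln(11.2618)/2.11268… = 1.14613… → 1.146

1.146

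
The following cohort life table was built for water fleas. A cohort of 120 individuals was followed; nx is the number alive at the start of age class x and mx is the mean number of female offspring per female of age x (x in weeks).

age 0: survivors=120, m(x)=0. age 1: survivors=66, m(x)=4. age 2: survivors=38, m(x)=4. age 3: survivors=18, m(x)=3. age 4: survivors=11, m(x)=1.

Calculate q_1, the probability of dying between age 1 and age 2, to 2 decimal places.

0.42

lx = nx/n0 = nx/120: 1, 0.55, 0.31667…, 0.15, 0.09167…
q_1 = (l_1 − l_2) / l_1 = (0.55 − 0.316667…) / 0.55
     = 0.233333… / 0.55 = 0.424242… → 0.42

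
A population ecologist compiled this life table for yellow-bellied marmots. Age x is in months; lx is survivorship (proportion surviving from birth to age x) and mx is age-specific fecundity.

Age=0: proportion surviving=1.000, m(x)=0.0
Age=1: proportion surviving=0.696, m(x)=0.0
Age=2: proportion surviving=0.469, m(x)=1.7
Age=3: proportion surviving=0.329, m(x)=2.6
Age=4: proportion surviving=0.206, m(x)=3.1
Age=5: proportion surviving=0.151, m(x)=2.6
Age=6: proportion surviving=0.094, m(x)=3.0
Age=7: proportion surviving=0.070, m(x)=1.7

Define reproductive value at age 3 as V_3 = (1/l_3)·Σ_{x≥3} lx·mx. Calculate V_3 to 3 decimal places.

lx·mx for x ≥ 3: 0.8554, 0.6386, 0.3926, 0.282, 0.119 → sum = 2.2876
V_3 = 2.2876 / l_3 = 2.2876 / 0.329 = 6.953191… → 6.953

6.953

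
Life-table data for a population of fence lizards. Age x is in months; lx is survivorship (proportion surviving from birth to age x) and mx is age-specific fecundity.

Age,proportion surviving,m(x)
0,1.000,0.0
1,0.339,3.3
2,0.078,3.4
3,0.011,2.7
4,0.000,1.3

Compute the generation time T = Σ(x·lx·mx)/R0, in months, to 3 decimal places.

1.230

lx·mx: 0, 1.1187, 0.2652, 0.0297, 0 → R0 = 1.4136
x·lx·mx: 0, 1.1187, 0.5304, 0.0891, 0 → Σ = 1.7382
T = 1.7382 / 1.4136 = 1.229626… → 1.230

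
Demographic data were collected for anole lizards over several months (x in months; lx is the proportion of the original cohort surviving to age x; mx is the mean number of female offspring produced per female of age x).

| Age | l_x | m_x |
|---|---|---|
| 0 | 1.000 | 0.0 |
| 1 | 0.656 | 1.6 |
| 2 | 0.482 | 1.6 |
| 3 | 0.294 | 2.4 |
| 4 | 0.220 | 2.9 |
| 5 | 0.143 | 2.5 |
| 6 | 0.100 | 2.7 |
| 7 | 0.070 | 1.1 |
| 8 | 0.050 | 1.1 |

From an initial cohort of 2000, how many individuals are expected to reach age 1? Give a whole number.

Expected survivors = N0 · l_1 = 2000 × 0.656 = 1312 → 1312

1312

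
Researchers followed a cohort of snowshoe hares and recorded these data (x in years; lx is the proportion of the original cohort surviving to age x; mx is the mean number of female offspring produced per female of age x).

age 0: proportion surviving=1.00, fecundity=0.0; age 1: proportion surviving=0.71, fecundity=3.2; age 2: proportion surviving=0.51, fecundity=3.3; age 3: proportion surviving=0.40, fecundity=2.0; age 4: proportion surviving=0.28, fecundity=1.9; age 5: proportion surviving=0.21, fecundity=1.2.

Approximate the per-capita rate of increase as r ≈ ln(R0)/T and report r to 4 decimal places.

R0 = Σ lx·mx = 0 + 2.272 + 1.683 + 0.8 + 0.532 + 0.252 = 5.539
Σ x·lx·mx = 11.426; T = 11.426/5.539 = 2.06283…
r ≈ ln(R0)/T = ln(5.539)/2.06283… = 0.829839… → 0.8298

0.8298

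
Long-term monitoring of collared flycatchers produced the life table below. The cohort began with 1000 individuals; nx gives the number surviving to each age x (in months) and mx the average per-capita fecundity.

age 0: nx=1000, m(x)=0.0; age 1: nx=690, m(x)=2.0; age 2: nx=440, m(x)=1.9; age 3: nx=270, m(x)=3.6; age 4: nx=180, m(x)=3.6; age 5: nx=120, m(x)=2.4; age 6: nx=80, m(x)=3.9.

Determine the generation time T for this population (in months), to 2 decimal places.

2.68

lx = nx/n0 = nx/1000: 1, 0.69, 0.44, 0.27, 0.18, 0.12, 0.08
lx·mx: 0, 1.38, 0.836, 0.972, 0.648, 0.288, 0.312 → R0 = 4.436
x·lx·mx: 0, 1.38, 1.672, 2.916, 2.592, 1.44, 1.872 → Σ = 11.872
T = 11.872 / 4.436 = 2.676285… → 2.68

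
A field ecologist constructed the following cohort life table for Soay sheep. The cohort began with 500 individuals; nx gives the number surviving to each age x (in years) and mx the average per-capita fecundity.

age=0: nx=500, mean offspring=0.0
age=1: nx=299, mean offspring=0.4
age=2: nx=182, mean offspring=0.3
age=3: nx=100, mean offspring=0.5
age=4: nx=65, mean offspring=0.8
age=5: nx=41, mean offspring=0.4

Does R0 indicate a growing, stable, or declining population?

lx = nx/n0 = nx/500: 1, 0.598, 0.364, 0.2, 0.13, 0.082
R0 = Σ lx·mx = 0 + 0.2392 + 0.1092 + 0.1 + 0.104 + 0.0328 = 0.5852
R0 < 1, so the population is declining.

declining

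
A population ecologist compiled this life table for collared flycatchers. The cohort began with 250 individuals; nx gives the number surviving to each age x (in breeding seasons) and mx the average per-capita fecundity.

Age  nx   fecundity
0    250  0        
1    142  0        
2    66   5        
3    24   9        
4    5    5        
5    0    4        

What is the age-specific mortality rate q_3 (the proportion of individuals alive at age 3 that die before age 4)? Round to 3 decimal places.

0.792

lx = nx/n0 = nx/250: 1, 0.568, 0.264, 0.096, 0.02, 0
q_3 = (l_3 − l_4) / l_3 = (0.096 − 0.02) / 0.096
     = 0.076 / 0.096 = 0.791667… → 0.792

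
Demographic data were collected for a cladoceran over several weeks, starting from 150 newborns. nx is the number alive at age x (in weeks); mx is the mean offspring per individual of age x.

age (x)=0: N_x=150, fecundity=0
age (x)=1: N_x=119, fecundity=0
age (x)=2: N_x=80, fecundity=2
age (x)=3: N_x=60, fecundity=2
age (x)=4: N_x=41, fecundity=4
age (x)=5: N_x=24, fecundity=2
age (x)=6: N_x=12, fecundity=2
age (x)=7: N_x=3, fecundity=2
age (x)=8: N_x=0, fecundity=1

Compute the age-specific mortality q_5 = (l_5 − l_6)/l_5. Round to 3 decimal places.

lx = nx/n0 = nx/150: 1, 0.79333…, 0.53333…, 0.4, 0.27333…, 0.16, 0.08, 0.02, 0
q_5 = (l_5 − l_6) / l_5 = (0.16 − 0.08) / 0.16
     = 0.08 / 0.16 = 0.5 → 0.500

0.500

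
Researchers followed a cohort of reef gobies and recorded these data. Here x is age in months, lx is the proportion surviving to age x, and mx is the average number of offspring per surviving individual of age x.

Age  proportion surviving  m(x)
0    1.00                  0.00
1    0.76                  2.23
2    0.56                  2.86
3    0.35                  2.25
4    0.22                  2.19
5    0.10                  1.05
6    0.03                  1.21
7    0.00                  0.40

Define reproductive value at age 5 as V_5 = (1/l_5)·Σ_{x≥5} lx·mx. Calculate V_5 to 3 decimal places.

1.413

lx·mx for x ≥ 5: 0.105, 0.0363, 0 → sum = 0.1413
V_5 = 0.1413 / l_5 = 0.1413 / 0.1 = 1.413 → 1.413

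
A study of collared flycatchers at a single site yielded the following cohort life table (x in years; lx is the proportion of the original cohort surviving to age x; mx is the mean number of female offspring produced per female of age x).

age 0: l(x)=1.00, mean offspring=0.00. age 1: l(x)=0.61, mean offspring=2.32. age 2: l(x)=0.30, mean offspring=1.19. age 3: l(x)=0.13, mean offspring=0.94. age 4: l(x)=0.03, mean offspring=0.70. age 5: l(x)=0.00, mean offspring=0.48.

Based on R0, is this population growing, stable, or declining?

growing

R0 = Σ lx·mx = 0 + 1.4152 + 0.357 + 0.1222 + 0.021 + 0 = 1.9154
R0 > 1, so the population is growing.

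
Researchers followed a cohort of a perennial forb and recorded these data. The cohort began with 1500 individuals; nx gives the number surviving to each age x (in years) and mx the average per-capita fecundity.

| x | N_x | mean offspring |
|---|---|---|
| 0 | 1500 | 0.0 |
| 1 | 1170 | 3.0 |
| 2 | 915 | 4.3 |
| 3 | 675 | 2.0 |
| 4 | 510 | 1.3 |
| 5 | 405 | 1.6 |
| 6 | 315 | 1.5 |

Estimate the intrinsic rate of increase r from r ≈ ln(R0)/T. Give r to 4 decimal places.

0.8554

lx = nx/n0 = nx/1500: 1, 0.78, 0.61, 0.45, 0.34, 0.27, 0.21
R0 = Σ lx·mx = 0 + 2.34 + 2.623 + 0.9 + 0.442 + 0.432 + 0.315 = 7.052
Σ x·lx·mx = 16.104; T = 16.104/7.052 = 2.28361…
r ≈ ln(R0)/T = ln(7.052)/2.28361… = 0.855362… → 0.8554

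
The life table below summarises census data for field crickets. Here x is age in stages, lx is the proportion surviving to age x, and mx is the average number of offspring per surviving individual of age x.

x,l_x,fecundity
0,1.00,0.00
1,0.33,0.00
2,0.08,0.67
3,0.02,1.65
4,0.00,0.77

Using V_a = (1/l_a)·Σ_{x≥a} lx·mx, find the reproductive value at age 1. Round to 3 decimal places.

0.262

lx·mx for x ≥ 1: 0, 0.0536, 0.033, 0 → sum = 0.0866
V_1 = 0.0866 / l_1 = 0.0866 / 0.33 = 0.262424… → 0.262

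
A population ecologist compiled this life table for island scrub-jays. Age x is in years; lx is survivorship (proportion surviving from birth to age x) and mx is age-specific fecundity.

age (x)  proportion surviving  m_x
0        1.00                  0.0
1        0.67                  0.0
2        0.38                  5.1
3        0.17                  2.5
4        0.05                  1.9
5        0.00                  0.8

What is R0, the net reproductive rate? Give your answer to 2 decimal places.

lx·mx by age: 0, 0, 1.938, 0.425, 0.095, 0
R0 = Σ lx·mx = 2.458 → 2.46

2.46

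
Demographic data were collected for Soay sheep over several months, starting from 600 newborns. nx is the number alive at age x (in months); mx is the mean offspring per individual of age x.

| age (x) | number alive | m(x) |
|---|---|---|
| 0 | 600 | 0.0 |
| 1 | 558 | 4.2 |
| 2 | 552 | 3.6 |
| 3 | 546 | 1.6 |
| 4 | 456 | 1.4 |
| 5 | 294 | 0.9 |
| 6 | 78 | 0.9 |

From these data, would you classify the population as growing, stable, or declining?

lx = nx/n0 = nx/600: 1, 0.93, 0.92, 0.91, 0.76, 0.49, 0.13
R0 = Σ lx·mx = 0 + 3.906 + 3.312 + 1.456 + 1.064 + 0.441 + 0.117 = 10.296
R0 > 1, so the population is growing.

growing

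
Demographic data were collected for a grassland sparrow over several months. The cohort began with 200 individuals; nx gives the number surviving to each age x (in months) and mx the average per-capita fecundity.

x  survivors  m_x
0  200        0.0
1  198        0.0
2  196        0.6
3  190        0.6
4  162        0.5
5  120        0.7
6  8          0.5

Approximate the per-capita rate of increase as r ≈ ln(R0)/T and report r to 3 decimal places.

lx = nx/n0 = nx/200: 1, 0.99, 0.98, 0.95, 0.81, 0.6, 0.04
R0 = Σ lx·mx = 0 + 0 + 0.588 + 0.57 + 0.405 + 0.42 + 0.02 = 2.003
Σ x·lx·mx = 6.726; T = 6.726/2.003 = 3.35796…
r ≈ ln(R0)/T = ln(2.003)/3.35796… = 0.20687… → 0.207

0.207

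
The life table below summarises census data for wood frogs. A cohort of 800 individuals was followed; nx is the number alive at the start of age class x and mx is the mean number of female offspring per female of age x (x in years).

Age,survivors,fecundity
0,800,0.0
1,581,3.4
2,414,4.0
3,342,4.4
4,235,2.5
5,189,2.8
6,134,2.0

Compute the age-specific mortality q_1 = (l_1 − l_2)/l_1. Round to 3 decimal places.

lx = nx/n0 = nx/800: 1, 0.72625, 0.5175, 0.4275, 0.29375, 0.23625, 0.1675
q_1 = (l_1 − l_2) / l_1 = (0.72625 − 0.5175) / 0.72625
     = 0.20875 / 0.72625 = 0.287435… → 0.287

0.287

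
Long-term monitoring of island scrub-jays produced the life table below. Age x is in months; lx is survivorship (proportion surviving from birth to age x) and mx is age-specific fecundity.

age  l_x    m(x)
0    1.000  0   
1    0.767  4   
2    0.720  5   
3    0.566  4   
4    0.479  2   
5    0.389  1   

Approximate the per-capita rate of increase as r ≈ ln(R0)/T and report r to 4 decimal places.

R0 = Σ lx·mx = 0 + 3.068 + 3.6 + 2.264 + 0.958 + 0.389 = 10.279
Σ x·lx·mx = 22.837; T = 22.837/10.279 = 2.22171…
r ≈ ln(R0)/T = ln(10.279)/2.22171… = 1.048786… → 1.0488

1.0488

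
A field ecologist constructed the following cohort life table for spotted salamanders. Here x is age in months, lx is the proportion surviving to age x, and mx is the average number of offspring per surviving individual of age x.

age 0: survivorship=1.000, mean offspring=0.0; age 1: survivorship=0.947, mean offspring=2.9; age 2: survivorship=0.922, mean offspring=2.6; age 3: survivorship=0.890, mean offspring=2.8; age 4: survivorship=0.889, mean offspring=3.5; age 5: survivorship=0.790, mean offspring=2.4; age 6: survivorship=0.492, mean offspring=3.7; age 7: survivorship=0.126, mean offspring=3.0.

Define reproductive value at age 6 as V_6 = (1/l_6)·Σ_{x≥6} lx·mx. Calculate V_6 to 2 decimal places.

4.47

lx·mx for x ≥ 6: 1.8204, 0.378 → sum = 2.1984
V_6 = 2.1984 / l_6 = 2.1984 / 0.492 = 4.468293… → 4.47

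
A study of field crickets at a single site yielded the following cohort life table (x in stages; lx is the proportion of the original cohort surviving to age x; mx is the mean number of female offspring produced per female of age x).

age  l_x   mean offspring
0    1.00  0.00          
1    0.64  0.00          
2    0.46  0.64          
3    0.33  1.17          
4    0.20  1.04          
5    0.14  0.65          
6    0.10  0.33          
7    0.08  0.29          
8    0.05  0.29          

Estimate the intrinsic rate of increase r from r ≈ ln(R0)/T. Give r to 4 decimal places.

R0 = Σ lx·mx = 0 + 0 + 0.2944 + 0.3861 + 0.208 + 0.091 + 0.033 + 0.0232 + 0.0145 = 1.0502
Σ x·lx·mx = 3.5105; T = 3.5105/1.0502 = 3.3427…
r ≈ ln(R0)/T = ln(1.0502)/3.3427… = 0.014653… → 0.0147

0.0147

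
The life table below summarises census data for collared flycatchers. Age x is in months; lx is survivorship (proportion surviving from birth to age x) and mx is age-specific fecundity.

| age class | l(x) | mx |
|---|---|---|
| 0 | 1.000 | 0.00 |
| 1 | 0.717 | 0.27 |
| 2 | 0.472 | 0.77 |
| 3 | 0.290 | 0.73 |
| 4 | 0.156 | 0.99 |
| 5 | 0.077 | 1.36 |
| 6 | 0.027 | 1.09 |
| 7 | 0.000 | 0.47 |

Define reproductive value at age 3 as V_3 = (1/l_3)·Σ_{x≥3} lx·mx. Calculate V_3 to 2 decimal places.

lx·mx for x ≥ 3: 0.2117, 0.15444, 0.10472, 0.02943, 0 → sum = 0.50029
V_3 = 0.50029 / l_3 = 0.50029 / 0.29 = 1.725138… → 1.73

1.73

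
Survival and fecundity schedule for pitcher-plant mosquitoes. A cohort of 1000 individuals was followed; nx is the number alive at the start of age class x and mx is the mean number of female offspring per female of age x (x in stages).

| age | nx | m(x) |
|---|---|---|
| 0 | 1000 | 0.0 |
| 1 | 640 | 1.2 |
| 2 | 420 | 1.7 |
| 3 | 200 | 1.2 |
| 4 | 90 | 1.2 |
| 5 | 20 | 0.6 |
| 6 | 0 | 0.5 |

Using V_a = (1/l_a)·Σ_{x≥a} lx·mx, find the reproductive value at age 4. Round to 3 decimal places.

1.333

lx = nx/n0 = nx/1000: 1, 0.64, 0.42, 0.2, 0.09, 0.02, 0
lx·mx for x ≥ 4: 0.108, 0.012, 0 → sum = 0.12
V_4 = 0.12 / l_4 = 0.12 / 0.09 = 1.333333… → 1.333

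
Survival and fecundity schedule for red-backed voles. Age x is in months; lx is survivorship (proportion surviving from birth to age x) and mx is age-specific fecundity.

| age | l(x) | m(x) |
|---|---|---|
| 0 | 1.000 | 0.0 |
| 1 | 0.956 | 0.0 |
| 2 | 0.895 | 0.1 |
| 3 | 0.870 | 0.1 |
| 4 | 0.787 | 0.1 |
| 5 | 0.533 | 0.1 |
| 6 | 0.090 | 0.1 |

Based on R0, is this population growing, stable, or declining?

R0 = Σ lx·mx = 0 + 0 + 0.0895 + 0.087 + 0.0787 + 0.0533 + 0.009 = 0.3175
R0 < 1, so the population is declining.

declining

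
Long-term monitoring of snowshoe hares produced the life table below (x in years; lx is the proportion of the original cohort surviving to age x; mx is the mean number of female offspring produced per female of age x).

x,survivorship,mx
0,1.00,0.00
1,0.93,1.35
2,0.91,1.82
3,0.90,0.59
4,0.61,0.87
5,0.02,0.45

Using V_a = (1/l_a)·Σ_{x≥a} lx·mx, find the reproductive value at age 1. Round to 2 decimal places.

4.28

lx·mx for x ≥ 1: 1.2555, 1.6562, 0.531, 0.5307, 0.009 → sum = 3.9824
V_1 = 3.9824 / l_1 = 3.9824 / 0.93 = 4.282151… → 4.28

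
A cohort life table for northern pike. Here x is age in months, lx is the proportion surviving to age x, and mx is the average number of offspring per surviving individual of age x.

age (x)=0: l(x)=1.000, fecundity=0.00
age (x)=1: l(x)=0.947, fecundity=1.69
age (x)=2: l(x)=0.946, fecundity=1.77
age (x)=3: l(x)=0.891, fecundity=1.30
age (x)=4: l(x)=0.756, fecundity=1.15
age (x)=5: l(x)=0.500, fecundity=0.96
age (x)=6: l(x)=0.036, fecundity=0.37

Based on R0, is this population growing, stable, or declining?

R0 = Σ lx·mx = 0 + 1.60043 + 1.67442 + 1.1583 + 0.8694 + 0.48 + 0.01332 = 5.79587
R0 > 1, so the population is growing.

growing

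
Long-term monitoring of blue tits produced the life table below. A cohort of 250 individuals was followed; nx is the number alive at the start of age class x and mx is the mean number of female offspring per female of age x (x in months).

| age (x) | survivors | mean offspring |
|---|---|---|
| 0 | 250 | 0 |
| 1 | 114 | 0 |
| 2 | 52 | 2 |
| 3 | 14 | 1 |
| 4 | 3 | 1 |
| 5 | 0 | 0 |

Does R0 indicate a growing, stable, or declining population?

declining

lx = nx/n0 = nx/250: 1, 0.456, 0.208, 0.056, 0.012, 0
R0 = Σ lx·mx = 0 + 0 + 0.416 + 0.056 + 0.012 + 0 = 0.484
R0 < 1, so the population is declining.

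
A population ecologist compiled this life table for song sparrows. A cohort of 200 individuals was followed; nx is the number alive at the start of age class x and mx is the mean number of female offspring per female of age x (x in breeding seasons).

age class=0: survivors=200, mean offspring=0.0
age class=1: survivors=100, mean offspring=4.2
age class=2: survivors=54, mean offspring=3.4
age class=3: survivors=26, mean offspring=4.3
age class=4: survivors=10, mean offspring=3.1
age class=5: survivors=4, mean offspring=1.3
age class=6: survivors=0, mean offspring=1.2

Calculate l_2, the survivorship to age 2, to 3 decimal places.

0.270

l_2 = n_2/n_0 = 54/200 = 0.27 → 0.270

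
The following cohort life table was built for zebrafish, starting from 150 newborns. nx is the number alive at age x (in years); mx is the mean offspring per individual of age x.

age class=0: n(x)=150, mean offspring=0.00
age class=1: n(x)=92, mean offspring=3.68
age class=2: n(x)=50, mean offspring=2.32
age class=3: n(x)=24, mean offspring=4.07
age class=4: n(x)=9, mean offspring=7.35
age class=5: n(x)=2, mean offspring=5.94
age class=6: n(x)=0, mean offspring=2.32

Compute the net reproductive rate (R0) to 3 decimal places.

lx = nx/n0 = nx/150: 1, 0.61333…, 0.33333…, 0.16, 0.06, 0.01333…, 0
lx·mx by age: 0, 2.257067…, 0.773333…, 0.6512, 0.441, 0.0792…, 0
R0 = Σ lx·mx = 4.2018… → 4.202

4.202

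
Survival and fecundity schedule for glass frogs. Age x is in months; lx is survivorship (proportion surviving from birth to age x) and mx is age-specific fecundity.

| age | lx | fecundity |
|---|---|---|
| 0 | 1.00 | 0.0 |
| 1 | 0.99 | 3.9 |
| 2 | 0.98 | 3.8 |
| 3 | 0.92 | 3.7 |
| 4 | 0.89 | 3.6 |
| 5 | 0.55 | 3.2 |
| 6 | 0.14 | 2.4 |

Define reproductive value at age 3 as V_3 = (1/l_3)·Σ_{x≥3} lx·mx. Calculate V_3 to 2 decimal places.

9.46

lx·mx for x ≥ 3: 3.404, 3.204, 1.76, 0.336 → sum = 8.704
V_3 = 8.704 / l_3 = 8.704 / 0.92 = 9.46087… → 9.46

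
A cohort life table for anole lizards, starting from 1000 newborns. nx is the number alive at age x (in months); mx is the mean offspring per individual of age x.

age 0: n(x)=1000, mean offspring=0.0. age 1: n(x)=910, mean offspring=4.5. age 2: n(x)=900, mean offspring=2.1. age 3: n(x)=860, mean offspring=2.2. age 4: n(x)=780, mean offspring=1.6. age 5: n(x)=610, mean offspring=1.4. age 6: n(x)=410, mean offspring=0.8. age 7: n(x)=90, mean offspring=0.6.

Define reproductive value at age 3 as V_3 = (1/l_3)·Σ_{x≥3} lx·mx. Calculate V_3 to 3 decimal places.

5.088

lx = nx/n0 = nx/1000: 1, 0.91, 0.9, 0.86, 0.78, 0.61, 0.41, 0.09
lx·mx for x ≥ 3: 1.892, 1.248, 0.854, 0.328, 0.054 → sum = 4.376
V_3 = 4.376 / l_3 = 4.376 / 0.86 = 5.088372… → 5.088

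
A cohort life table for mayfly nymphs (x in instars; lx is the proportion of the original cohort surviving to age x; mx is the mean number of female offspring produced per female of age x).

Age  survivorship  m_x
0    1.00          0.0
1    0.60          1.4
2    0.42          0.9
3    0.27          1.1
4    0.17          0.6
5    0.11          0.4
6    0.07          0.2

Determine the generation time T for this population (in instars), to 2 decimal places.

1.91

lx·mx: 0, 0.84, 0.378, 0.297, 0.102, 0.044, 0.014 → R0 = 1.675
x·lx·mx: 0, 0.84, 0.756, 0.891, 0.408, 0.22, 0.084 → Σ = 3.199
T = 3.199 / 1.675 = 1.909851… → 1.91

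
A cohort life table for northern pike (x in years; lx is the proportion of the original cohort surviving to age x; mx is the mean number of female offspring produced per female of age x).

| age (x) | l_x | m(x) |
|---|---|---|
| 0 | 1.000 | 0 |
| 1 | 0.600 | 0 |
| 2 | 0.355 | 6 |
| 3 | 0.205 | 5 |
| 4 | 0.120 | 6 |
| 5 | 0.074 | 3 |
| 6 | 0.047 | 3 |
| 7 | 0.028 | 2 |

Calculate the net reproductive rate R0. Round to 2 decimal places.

4.29

lx·mx by age: 0, 0, 2.13, 1.025, 0.72, 0.222, 0.141, 0.056
R0 = Σ lx·mx = 4.294 → 4.29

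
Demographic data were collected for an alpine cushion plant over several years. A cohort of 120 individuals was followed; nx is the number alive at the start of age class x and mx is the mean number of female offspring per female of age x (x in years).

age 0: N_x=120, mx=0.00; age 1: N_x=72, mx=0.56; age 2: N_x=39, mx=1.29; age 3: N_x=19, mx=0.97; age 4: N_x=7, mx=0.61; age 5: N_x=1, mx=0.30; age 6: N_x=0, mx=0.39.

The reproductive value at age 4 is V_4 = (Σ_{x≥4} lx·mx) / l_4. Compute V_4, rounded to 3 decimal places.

lx = nx/n0 = nx/120: 1, 0.6, 0.325, 0.15833…, 0.05833…, 0.00833…, 0
lx·mx for x ≥ 4: 0.035583…, 0.0025…, 0 → sum = 0.038083…
V_4 = 0.038083… / l_4 = 0.038083… / 0.058333… = 0.652857… → 0.653

0.653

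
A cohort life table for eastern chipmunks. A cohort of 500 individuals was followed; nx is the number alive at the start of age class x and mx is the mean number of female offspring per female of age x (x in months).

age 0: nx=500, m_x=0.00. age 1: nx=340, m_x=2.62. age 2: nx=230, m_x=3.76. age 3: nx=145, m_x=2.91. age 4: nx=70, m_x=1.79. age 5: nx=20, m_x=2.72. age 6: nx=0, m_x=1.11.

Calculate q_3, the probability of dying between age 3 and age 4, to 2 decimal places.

0.52

lx = nx/n0 = nx/500: 1, 0.68, 0.46, 0.29, 0.14, 0.04, 0
q_3 = (l_3 − l_4) / l_3 = (0.29 − 0.14) / 0.29
     = 0.15 / 0.29 = 0.517241… → 0.52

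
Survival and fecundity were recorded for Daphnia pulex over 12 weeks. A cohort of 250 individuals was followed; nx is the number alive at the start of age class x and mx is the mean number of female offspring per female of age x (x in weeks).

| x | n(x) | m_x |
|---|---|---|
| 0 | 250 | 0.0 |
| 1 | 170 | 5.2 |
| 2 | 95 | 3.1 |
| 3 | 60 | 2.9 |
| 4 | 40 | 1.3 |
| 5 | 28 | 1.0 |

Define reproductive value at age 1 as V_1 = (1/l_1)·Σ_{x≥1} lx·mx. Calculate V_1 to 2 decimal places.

lx = nx/n0 = nx/250: 1, 0.68, 0.38, 0.24, 0.16, 0.112
lx·mx for x ≥ 1: 3.536, 1.178, 0.696, 0.208, 0.112 → sum = 5.73
V_1 = 5.73 / l_1 = 5.73 / 0.68 = 8.426471… → 8.43

8.43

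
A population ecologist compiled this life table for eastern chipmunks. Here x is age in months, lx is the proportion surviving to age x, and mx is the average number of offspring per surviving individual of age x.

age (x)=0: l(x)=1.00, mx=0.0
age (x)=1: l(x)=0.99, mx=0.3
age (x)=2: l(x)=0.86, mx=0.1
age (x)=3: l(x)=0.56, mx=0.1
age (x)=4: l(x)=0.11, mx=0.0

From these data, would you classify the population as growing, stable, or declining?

declining

R0 = Σ lx·mx = 0 + 0.297 + 0.086 + 0.056 + 0 = 0.439
R0 < 1, so the population is declining.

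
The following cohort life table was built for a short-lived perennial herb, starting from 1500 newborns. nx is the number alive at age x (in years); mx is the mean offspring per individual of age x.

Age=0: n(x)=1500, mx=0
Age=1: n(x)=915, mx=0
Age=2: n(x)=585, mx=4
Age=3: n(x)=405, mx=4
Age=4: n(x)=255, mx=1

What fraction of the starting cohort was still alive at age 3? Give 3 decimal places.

l_3 = n_3/n_0 = 405/1500 = 0.27 → 0.270

0.270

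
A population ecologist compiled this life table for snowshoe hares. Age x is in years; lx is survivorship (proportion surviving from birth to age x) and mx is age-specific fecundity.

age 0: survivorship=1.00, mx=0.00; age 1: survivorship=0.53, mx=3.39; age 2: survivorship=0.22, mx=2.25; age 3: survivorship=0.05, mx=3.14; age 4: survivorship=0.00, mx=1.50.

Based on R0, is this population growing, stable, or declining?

growing

R0 = Σ lx·mx = 0 + 1.7967 + 0.495 + 0.157 + 0 = 2.4487
R0 > 1, so the population is growing.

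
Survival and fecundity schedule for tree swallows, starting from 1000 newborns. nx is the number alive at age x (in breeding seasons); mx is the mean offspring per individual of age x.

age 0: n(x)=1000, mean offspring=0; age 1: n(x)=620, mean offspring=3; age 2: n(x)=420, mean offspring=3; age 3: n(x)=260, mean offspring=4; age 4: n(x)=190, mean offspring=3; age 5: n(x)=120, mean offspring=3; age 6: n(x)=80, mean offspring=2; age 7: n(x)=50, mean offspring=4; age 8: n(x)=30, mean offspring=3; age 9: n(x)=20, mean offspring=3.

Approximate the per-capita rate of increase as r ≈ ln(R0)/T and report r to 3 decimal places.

0.635

lx = nx/n0 = nx/1000: 1, 0.62, 0.42, 0.26, 0.19, 0.12, 0.08, 0.05, 0.03, 0.02
R0 = Σ lx·mx = 0 + 1.86 + 1.26 + 1.04 + 0.57 + 0.36 + 0.16 + 0.2 + 0.09 + 0.06 = 5.6
Σ x·lx·mx = 15.2; T = 15.2/5.6 = 2.71429…
r ≈ ln(R0)/T = ln(5.6)/2.71429… = 0.6347… → 0.635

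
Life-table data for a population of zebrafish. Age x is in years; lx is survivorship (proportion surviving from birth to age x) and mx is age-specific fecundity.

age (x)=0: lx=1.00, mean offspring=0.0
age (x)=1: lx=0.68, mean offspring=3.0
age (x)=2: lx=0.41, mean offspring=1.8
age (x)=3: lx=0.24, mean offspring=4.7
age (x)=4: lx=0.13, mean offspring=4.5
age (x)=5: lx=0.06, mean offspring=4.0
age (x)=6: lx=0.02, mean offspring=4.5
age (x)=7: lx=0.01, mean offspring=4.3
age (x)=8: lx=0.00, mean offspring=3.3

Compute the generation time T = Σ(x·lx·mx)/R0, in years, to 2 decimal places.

lx·mx: 0, 2.04, 0.738, 1.128, 0.585, 0.24, 0.09, 0.043, 0 → R0 = 4.864
x·lx·mx: 0, 2.04, 1.476, 3.384, 2.34, 1.2, 0.54, 0.301, 0 → Σ = 11.281
T = 11.281 / 4.864 = 2.319285… → 2.32

2.32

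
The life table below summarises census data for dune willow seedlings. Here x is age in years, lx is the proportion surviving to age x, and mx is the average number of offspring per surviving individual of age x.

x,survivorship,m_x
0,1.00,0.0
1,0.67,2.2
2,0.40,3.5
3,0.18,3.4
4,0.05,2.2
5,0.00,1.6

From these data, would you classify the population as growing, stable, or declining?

growing

R0 = Σ lx·mx = 0 + 1.474 + 1.4 + 0.612 + 0.11 + 0 = 3.596
R0 > 1, so the population is growing.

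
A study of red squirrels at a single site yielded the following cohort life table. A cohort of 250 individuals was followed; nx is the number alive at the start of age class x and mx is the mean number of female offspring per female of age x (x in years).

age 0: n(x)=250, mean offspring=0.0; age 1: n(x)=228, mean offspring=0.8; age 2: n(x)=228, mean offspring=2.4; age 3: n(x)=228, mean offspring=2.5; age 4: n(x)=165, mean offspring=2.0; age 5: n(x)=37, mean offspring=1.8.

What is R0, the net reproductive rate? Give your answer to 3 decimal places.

lx = nx/n0 = nx/250: 1, 0.912, 0.912, 0.912, 0.66, 0.148
lx·mx by age: 0, 0.7296, 2.1888, 2.28, 1.32, 0.2664
R0 = Σ lx·mx = 6.7848 → 6.785

6.785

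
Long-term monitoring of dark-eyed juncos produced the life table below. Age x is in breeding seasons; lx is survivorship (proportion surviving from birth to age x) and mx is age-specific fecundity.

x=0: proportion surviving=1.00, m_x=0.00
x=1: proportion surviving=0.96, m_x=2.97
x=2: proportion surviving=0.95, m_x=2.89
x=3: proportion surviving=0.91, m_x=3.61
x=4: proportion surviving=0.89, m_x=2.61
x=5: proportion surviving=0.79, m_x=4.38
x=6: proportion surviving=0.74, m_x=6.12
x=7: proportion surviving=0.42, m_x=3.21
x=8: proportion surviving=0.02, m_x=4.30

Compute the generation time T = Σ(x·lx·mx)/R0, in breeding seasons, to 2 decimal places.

3.98

lx·mx: 0, 2.8512, 2.7455, 3.2851, 2.3229, 3.4602, 4.5288, 1.3482, 0.086 → R0 = 20.6279
x·lx·mx: 0, 2.8512, 5.491, 9.8553, 9.2916, 17.301, 27.1728, 9.4374, 0.688 → Σ = 82.0883
T = 82.0883 / 20.6279 = 3.979479… → 3.98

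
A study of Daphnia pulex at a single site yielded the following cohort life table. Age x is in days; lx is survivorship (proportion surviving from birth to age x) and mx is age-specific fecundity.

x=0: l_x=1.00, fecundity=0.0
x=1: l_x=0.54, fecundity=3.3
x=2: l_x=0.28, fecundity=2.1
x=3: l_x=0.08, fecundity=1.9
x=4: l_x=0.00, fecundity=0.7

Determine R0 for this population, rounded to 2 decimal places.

lx·mx by age: 0, 1.782, 0.588, 0.152, 0
R0 = Σ lx·mx = 2.522 → 2.52

2.52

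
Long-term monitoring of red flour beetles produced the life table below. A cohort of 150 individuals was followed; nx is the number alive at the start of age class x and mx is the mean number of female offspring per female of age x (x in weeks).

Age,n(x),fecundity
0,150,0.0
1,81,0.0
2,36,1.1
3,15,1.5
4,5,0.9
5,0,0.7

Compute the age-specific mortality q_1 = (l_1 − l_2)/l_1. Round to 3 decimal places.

lx = nx/n0 = nx/150: 1, 0.54, 0.24, 0.1, 0.03333…, 0
q_1 = (l_1 − l_2) / l_1 = (0.54 − 0.24) / 0.54
     = 0.3 / 0.54 = 0.555556… → 0.556

0.556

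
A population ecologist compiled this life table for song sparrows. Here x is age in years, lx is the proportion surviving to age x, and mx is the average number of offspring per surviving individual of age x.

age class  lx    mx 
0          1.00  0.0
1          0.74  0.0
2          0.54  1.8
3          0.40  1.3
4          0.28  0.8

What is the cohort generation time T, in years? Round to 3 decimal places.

lx·mx: 0, 0, 0.972, 0.52, 0.224 → R0 = 1.716
x·lx·mx: 0, 0, 1.944, 1.56, 0.896 → Σ = 4.4
T = 4.4 / 1.716 = 2.564103… → 2.564

2.564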